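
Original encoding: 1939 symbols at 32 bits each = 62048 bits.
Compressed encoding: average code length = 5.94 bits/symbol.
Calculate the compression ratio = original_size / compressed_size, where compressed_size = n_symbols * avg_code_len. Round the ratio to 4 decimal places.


original_size = n_symbols * orig_bits = 1939 * 32 = 62048 bits
compressed_size = n_symbols * avg_code_len = 1939 * 5.94 = 11517.66 bits
ratio = original_size / compressed_size = 62048 / 11517.66 = 5.3872

Compression ratio = 5.3872


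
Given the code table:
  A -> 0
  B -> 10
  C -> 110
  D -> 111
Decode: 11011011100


Decoding:
110 -> C
110 -> C
111 -> D
0 -> A
0 -> A


Result: CCDAA


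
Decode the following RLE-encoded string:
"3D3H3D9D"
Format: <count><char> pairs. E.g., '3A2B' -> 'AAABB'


Expanding each <count><char> pair:
  3D -> 'DDD'
  3H -> 'HHH'
  3D -> 'DDD'
  9D -> 'DDDDDDDDD'

Decoded = DDDHHHDDDDDDDDDDDD


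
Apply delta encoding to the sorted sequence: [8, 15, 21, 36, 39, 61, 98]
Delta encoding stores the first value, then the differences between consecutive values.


First value: 8
Deltas:
  15 - 8 = 7
  21 - 15 = 6
  36 - 21 = 15
  39 - 36 = 3
  61 - 39 = 22
  98 - 61 = 37


Delta encoded: [8, 7, 6, 15, 3, 22, 37]


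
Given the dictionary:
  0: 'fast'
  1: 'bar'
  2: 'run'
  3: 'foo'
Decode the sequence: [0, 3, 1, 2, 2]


Look up each index in the dictionary:
  0 -> 'fast'
  3 -> 'foo'
  1 -> 'bar'
  2 -> 'run'
  2 -> 'run'

Decoded: "fast foo bar run run"


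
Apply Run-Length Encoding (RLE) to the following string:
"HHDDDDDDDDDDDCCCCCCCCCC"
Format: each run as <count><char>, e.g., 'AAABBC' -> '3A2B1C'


Scanning runs left to right:
  i=0: run of 'H' x 2 -> '2H'
  i=2: run of 'D' x 11 -> '11D'
  i=13: run of 'C' x 10 -> '10C'

RLE = 2H11D10C


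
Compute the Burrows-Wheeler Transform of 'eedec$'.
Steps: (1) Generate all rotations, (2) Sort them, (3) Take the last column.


Rotations (sorted):
  0: $eedec -> last char: c
  1: c$eede -> last char: e
  2: dec$ee -> last char: e
  3: ec$eed -> last char: d
  4: edec$e -> last char: e
  5: eedec$ -> last char: $


BWT = ceede$


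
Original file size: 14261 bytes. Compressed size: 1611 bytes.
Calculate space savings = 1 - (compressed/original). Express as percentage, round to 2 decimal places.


ratio = compressed/original = 1611/14261 = 0.112965
savings = 1 - ratio = 1 - 0.112965 = 0.887035
as a percentage: 0.887035 * 100 = 88.7%

Space savings = 1 - 1611/14261 = 88.7%


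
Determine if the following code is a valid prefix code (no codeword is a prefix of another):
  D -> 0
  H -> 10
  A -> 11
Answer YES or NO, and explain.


Checking each pair (does one codeword prefix another?):
  D='0' vs H='10': no prefix
  D='0' vs A='11': no prefix
  H='10' vs D='0': no prefix
  H='10' vs A='11': no prefix
  A='11' vs D='0': no prefix
  A='11' vs H='10': no prefix
No violation found over all pairs.

YES -- this is a valid prefix code. No codeword is a prefix of any other codeword.


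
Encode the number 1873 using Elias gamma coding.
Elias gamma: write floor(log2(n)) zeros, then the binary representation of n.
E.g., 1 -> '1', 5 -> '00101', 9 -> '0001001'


num_bits = floor(log2(1873)) + 1 = 11
leading_zeros = num_bits - 1 = 10
binary(1873) = 11101010001

Elias gamma(1873) = '0000000000' + '11101010001' = 000000000011101010001 (21 bits)


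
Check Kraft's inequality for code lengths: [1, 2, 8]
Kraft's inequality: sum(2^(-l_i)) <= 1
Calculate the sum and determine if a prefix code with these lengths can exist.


Sum = 2^(-1) + 2^(-2) + 2^(-8)
    = 0.5 + 0.25 + 0.00390625
    = 193/256 = 0.75390625
Since 0.75390625 <= 1, Kraft's inequality IS satisfied.
A prefix code with these lengths CAN exist.

Kraft sum = 0.75390625. Satisfied.


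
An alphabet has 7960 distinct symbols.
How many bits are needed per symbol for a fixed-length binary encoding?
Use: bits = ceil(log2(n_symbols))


log2(7960) = 12.9586
Bracket: 2^12 = 4096 < 7960 <= 2^13 = 8192
So ceil(log2(7960)) = 13

bits = ceil(log2(7960)) = ceil(12.9586) = 13 bits


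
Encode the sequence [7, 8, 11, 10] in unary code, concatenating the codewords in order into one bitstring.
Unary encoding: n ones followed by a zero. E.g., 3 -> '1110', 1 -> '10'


Encode each number as n ones followed by a terminating 0:
  7 -> 11111110 (8 bits)
  8 -> 111111110 (9 bits)
  11 -> 111111111110 (12 bits)
  10 -> 11111111110 (11 bits)
Total length = 8 + 9 + 12 + 11 = 40 bits.

Unary([7, 8, 11, 10]) = 1111111011111111011111111111011111111110 (40 bits)


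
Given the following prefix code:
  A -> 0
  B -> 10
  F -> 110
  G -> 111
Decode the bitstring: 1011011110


Decoding step by step:
Bits 10 -> B
Bits 110 -> F
Bits 111 -> G
Bits 10 -> B


Decoded message: BFGB


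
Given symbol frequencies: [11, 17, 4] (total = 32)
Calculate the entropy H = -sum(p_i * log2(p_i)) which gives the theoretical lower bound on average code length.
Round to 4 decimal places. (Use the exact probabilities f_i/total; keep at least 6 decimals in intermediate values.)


Per-symbol terms -p_i * log2(p_i) with p_i = f_i/32:
  p = 11/32 = 0.343750: log2(p) = -1.540568, -p*log2(p) = 0.529570
  p = 17/32 = 0.531250: log2(p) = -0.912537, -p*log2(p) = 0.484785
  p = 4/32 = 0.125000: log2(p) = -3.000000, -p*log2(p) = 0.375000
H = 0.529570 + 0.484785 + 0.375000 = 1.389355

H = 1.3894 bits/symbol


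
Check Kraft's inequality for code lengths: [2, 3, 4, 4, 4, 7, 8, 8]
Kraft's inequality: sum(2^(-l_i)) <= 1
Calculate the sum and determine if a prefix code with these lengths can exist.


Sum = 2^(-2) + 2^(-3) + 2^(-4) + 2^(-4) + 2^(-4) + 2^(-7) + 2^(-8) + 2^(-8)
    = 0.25 + 0.125 + 0.0625 + 0.0625 + 0.0625 + 0.0078125 + 0.00390625 + 0.00390625
    = 148/256 = 0.578125
Since 0.578125 <= 1, Kraft's inequality IS satisfied.
A prefix code with these lengths CAN exist.

Kraft sum = 0.578125. Satisfied.


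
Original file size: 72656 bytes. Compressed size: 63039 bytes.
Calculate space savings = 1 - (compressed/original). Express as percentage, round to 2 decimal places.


ratio = compressed/original = 63039/72656 = 0.867637
savings = 1 - ratio = 1 - 0.867637 = 0.132363
as a percentage: 0.132363 * 100 = 13.24%

Space savings = 1 - 63039/72656 = 13.24%


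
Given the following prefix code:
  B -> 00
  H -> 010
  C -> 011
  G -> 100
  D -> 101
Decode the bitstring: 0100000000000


Decoding step by step:
Bits 010 -> H
Bits 00 -> B
Bits 00 -> B
Bits 00 -> B
Bits 00 -> B
Bits 00 -> B


Decoded message: HBBBBB


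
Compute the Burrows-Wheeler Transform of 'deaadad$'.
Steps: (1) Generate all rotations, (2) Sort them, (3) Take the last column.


Rotations (sorted):
  0: $deaadad -> last char: d
  1: aadad$de -> last char: e
  2: ad$deaad -> last char: d
  3: adad$dea -> last char: a
  4: d$deaada -> last char: a
  5: dad$deaa -> last char: a
  6: deaadad$ -> last char: $
  7: eaadad$d -> last char: d


BWT = dedaaa$d


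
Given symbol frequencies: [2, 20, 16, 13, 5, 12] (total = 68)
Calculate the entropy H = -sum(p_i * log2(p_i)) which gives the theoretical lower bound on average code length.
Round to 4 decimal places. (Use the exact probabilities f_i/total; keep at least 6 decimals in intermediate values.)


Per-symbol terms -p_i * log2(p_i) with p_i = f_i/68:
  p = 2/68 = 0.029412: log2(p) = -5.087463, -p*log2(p) = 0.149631
  p = 20/68 = 0.294118: log2(p) = -1.765535, -p*log2(p) = 0.519275
  p = 16/68 = 0.235294: log2(p) = -2.087463, -p*log2(p) = 0.491168
  p = 13/68 = 0.191176: log2(p) = -2.387023, -p*log2(p) = 0.456343
  p = 5/68 = 0.073529: log2(p) = -3.765535, -p*log2(p) = 0.276878
  p = 12/68 = 0.176471: log2(p) = -2.502500, -p*log2(p) = 0.441618
H = 0.149631 + 0.519275 + 0.491168 + 0.456343 + 0.276878 + 0.441618 = 2.334913

H = 2.3349 bits/symbol


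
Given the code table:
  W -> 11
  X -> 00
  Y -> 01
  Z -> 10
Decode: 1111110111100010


Decoding:
11 -> W
11 -> W
11 -> W
01 -> Y
11 -> W
10 -> Z
00 -> X
10 -> Z


Result: WWWYWZXZ


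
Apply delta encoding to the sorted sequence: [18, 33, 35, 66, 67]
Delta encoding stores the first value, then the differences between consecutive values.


First value: 18
Deltas:
  33 - 18 = 15
  35 - 33 = 2
  66 - 35 = 31
  67 - 66 = 1


Delta encoded: [18, 15, 2, 31, 1]


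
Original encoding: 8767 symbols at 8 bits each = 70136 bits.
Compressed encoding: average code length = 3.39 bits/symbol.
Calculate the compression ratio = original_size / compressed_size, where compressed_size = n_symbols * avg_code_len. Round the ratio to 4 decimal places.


original_size = n_symbols * orig_bits = 8767 * 8 = 70136 bits
compressed_size = n_symbols * avg_code_len = 8767 * 3.39 = 29720.13 bits
ratio = original_size / compressed_size = 70136 / 29720.13 = 2.3599

Compression ratio = 2.3599


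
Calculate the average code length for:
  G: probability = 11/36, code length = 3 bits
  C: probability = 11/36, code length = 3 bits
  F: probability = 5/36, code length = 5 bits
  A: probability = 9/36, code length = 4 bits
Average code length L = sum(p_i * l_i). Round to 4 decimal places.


Weighted contributions p_i * l_i:
  G: (11/36) * 3 = 33/36
  C: (11/36) * 3 = 33/36
  F: (5/36) * 5 = 25/36
  A: (9/36) * 4 = 36/36
Sum = (33 + 33 + 25 + 36)/36 = 127/36

L = 127/36 = 3.5278 bits/symbol


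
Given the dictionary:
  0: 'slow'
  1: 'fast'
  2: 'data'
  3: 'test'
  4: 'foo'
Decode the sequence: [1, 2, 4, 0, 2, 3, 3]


Look up each index in the dictionary:
  1 -> 'fast'
  2 -> 'data'
  4 -> 'foo'
  0 -> 'slow'
  2 -> 'data'
  3 -> 'test'
  3 -> 'test'

Decoded: "fast data foo slow data test test"


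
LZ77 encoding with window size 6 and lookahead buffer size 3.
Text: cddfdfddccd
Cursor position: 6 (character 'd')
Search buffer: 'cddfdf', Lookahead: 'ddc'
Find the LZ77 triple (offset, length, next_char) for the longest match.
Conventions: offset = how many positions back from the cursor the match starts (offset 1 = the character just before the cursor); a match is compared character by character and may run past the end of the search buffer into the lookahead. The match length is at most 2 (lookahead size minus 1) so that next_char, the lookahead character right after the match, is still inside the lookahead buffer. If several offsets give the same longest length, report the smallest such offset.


Try each offset into the search buffer:
  offset=1 (pos 5, char 'f'): match length 0
  offset=2 (pos 4, char 'd'): match length 1
  offset=3 (pos 3, char 'f'): match length 0
  offset=4 (pos 2, char 'd'): match length 1
  offset=5 (pos 1, char 'd'): match length 2
  offset=6 (pos 0, char 'c'): match length 0
Longest match has length 2 at offset 5.
next_char = character at position 6 + 2 = 8 -> 'c'

Best match: offset=5, length=2 (matching 'dd' starting at position 1)
LZ77 triple: (5, 2, 'c')


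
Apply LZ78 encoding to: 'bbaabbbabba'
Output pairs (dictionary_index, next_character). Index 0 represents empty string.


LZ78 encoding steps:
Dictionary: {0: ''}
Step 1: w='' (idx 0), next='b' -> output (0, 'b'), add 'b' as idx 1
Step 2: w='b' (idx 1), next='a' -> output (1, 'a'), add 'ba' as idx 2
Step 3: w='' (idx 0), next='a' -> output (0, 'a'), add 'a' as idx 3
Step 4: w='b' (idx 1), next='b' -> output (1, 'b'), add 'bb' as idx 4
Step 5: w='ba' (idx 2), next='b' -> output (2, 'b'), add 'bab' as idx 5
Step 6: w='ba' (idx 2), end of input -> output (2, '')


Encoded: [(0, 'b'), (1, 'a'), (0, 'a'), (1, 'b'), (2, 'b'), (2, '')]


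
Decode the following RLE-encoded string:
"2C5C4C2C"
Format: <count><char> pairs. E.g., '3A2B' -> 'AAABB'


Expanding each <count><char> pair:
  2C -> 'CC'
  5C -> 'CCCCC'
  4C -> 'CCCC'
  2C -> 'CC'

Decoded = CCCCCCCCCCCCC


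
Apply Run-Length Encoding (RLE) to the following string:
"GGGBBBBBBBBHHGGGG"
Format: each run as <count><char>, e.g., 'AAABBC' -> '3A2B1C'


Scanning runs left to right:
  i=0: run of 'G' x 3 -> '3G'
  i=3: run of 'B' x 8 -> '8B'
  i=11: run of 'H' x 2 -> '2H'
  i=13: run of 'G' x 4 -> '4G'

RLE = 3G8B2H4G


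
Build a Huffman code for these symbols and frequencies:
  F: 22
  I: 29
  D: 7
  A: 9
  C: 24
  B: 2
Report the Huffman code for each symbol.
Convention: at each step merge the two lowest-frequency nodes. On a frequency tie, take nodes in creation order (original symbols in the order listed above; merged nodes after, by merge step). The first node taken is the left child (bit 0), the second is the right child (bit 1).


Huffman tree construction:
Step 1: Merge B(2) + D(7) = 9
Step 2: Merge A(9) + (B+D)(9) = 18
Step 3: Merge (A+(B+D))(18) + F(22) = 40
Step 4: Merge C(24) + I(29) = 53
Step 5: Merge ((A+(B+D))+F)(40) + (C+I)(53) = 93
Read each symbol's code off the tree from the root (left child = 0, right child = 1).

Codes:
  F: 01 (length 2)
  I: 11 (length 2)
  D: 0011 (length 4)
  A: 000 (length 3)
  C: 10 (length 2)
  B: 0010 (length 4)
Average code length: 213/93 = 2.2903 bits/symbol


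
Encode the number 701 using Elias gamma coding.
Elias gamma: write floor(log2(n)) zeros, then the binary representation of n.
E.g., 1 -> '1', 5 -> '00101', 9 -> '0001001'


num_bits = floor(log2(701)) + 1 = 10
leading_zeros = num_bits - 1 = 9
binary(701) = 1010111101

Elias gamma(701) = '000000000' + '1010111101' = 0000000001010111101 (19 bits)


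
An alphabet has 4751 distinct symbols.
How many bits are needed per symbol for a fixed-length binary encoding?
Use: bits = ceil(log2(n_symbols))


log2(4751) = 12.214
Bracket: 2^12 = 4096 < 4751 <= 2^13 = 8192
So ceil(log2(4751)) = 13

bits = ceil(log2(4751)) = ceil(12.214) = 13 bits


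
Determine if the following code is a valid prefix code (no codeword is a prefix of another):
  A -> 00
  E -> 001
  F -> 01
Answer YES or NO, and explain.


Checking each pair (does one codeword prefix another?):
  A='00' vs E='001': prefix -- VIOLATION

NO -- this is NOT a valid prefix code. A (00) is a prefix of E (001).


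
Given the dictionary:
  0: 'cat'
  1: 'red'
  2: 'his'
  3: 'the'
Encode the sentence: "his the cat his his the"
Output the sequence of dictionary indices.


Look up each word in the dictionary:
  'his' -> 2
  'the' -> 3
  'cat' -> 0
  'his' -> 2
  'his' -> 2
  'the' -> 3

Encoded: [2, 3, 0, 2, 2, 3]


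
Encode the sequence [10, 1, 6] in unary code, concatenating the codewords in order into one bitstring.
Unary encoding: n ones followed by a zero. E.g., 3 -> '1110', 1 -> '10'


Encode each number as n ones followed by a terminating 0:
  10 -> 11111111110 (11 bits)
  1 -> 10 (2 bits)
  6 -> 1111110 (7 bits)
Total length = 11 + 2 + 7 = 20 bits.

Unary([10, 1, 6]) = 11111111110101111110 (20 bits)


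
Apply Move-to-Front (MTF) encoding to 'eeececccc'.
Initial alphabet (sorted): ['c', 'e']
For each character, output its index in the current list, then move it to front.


MTF encoding:
'e': index 1 in ['c', 'e'] -> ['e', 'c']
'e': index 0 in ['e', 'c'] -> ['e', 'c']
'e': index 0 in ['e', 'c'] -> ['e', 'c']
'c': index 1 in ['e', 'c'] -> ['c', 'e']
'e': index 1 in ['c', 'e'] -> ['e', 'c']
'c': index 1 in ['e', 'c'] -> ['c', 'e']
'c': index 0 in ['c', 'e'] -> ['c', 'e']
'c': index 0 in ['c', 'e'] -> ['c', 'e']
'c': index 0 in ['c', 'e'] -> ['c', 'e']


Output: [1, 0, 0, 1, 1, 1, 0, 0, 0]


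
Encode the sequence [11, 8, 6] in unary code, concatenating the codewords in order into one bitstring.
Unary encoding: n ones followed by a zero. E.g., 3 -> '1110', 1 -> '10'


Encode each number as n ones followed by a terminating 0:
  11 -> 111111111110 (12 bits)
  8 -> 111111110 (9 bits)
  6 -> 1111110 (7 bits)
Total length = 12 + 9 + 7 = 28 bits.

Unary([11, 8, 6]) = 1111111111101111111101111110 (28 bits)


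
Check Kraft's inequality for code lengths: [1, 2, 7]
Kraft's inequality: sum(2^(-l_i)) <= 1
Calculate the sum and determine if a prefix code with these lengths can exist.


Sum = 2^(-1) + 2^(-2) + 2^(-7)
    = 0.5 + 0.25 + 0.0078125
    = 97/128 = 0.7578125
Since 0.7578125 <= 1, Kraft's inequality IS satisfied.
A prefix code with these lengths CAN exist.

Kraft sum = 0.7578125. Satisfied.


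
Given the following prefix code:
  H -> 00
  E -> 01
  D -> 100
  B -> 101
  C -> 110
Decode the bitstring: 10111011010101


Decoding step by step:
Bits 101 -> B
Bits 110 -> C
Bits 110 -> C
Bits 101 -> B
Bits 01 -> E


Decoded message: BCCBE


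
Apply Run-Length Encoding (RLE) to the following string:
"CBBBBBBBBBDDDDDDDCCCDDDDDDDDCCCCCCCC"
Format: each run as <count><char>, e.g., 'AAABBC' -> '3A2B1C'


Scanning runs left to right:
  i=0: run of 'C' x 1 -> '1C'
  i=1: run of 'B' x 9 -> '9B'
  i=10: run of 'D' x 7 -> '7D'
  i=17: run of 'C' x 3 -> '3C'
  i=20: run of 'D' x 8 -> '8D'
  i=28: run of 'C' x 8 -> '8C'

RLE = 1C9B7D3C8D8C


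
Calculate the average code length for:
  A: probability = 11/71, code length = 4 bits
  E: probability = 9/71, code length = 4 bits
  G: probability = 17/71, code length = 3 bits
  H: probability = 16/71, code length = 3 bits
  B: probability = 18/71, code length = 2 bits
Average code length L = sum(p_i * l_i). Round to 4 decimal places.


Weighted contributions p_i * l_i:
  A: (11/71) * 4 = 44/71
  E: (9/71) * 4 = 36/71
  G: (17/71) * 3 = 51/71
  H: (16/71) * 3 = 48/71
  B: (18/71) * 2 = 36/71
Sum = (44 + 36 + 51 + 48 + 36)/71 = 215/71

L = 215/71 = 3.0282 bits/symbol


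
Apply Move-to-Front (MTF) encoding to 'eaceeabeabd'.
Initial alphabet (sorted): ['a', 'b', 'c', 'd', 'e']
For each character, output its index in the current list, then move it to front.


MTF encoding:
'e': index 4 in ['a', 'b', 'c', 'd', 'e'] -> ['e', 'a', 'b', 'c', 'd']
'a': index 1 in ['e', 'a', 'b', 'c', 'd'] -> ['a', 'e', 'b', 'c', 'd']
'c': index 3 in ['a', 'e', 'b', 'c', 'd'] -> ['c', 'a', 'e', 'b', 'd']
'e': index 2 in ['c', 'a', 'e', 'b', 'd'] -> ['e', 'c', 'a', 'b', 'd']
'e': index 0 in ['e', 'c', 'a', 'b', 'd'] -> ['e', 'c', 'a', 'b', 'd']
'a': index 2 in ['e', 'c', 'a', 'b', 'd'] -> ['a', 'e', 'c', 'b', 'd']
'b': index 3 in ['a', 'e', 'c', 'b', 'd'] -> ['b', 'a', 'e', 'c', 'd']
'e': index 2 in ['b', 'a', 'e', 'c', 'd'] -> ['e', 'b', 'a', 'c', 'd']
'a': index 2 in ['e', 'b', 'a', 'c', 'd'] -> ['a', 'e', 'b', 'c', 'd']
'b': index 2 in ['a', 'e', 'b', 'c', 'd'] -> ['b', 'a', 'e', 'c', 'd']
'd': index 4 in ['b', 'a', 'e', 'c', 'd'] -> ['d', 'b', 'a', 'e', 'c']


Output: [4, 1, 3, 2, 0, 2, 3, 2, 2, 2, 4]


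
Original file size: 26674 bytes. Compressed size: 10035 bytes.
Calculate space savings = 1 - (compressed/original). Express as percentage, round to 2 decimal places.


ratio = compressed/original = 10035/26674 = 0.376209
savings = 1 - ratio = 1 - 0.376209 = 0.623791
as a percentage: 0.623791 * 100 = 62.38%

Space savings = 1 - 10035/26674 = 62.38%


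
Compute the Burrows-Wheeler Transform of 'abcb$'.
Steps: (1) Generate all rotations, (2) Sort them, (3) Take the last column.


Rotations (sorted):
  0: $abcb -> last char: b
  1: abcb$ -> last char: $
  2: b$abc -> last char: c
  3: bcb$a -> last char: a
  4: cb$ab -> last char: b


BWT = b$cab


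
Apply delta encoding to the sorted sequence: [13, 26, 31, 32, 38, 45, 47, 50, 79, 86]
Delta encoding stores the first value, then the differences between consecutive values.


First value: 13
Deltas:
  26 - 13 = 13
  31 - 26 = 5
  32 - 31 = 1
  38 - 32 = 6
  45 - 38 = 7
  47 - 45 = 2
  50 - 47 = 3
  79 - 50 = 29
  86 - 79 = 7


Delta encoded: [13, 13, 5, 1, 6, 7, 2, 3, 29, 7]


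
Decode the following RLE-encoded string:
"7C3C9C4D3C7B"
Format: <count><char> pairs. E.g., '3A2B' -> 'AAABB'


Expanding each <count><char> pair:
  7C -> 'CCCCCCC'
  3C -> 'CCC'
  9C -> 'CCCCCCCCC'
  4D -> 'DDDD'
  3C -> 'CCC'
  7B -> 'BBBBBBB'

Decoded = CCCCCCCCCCCCCCCCCCCDDDDCCCBBBBBBB


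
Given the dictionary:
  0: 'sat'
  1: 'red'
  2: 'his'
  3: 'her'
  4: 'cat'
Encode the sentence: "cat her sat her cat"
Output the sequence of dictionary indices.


Look up each word in the dictionary:
  'cat' -> 4
  'her' -> 3
  'sat' -> 0
  'her' -> 3
  'cat' -> 4

Encoded: [4, 3, 0, 3, 4]


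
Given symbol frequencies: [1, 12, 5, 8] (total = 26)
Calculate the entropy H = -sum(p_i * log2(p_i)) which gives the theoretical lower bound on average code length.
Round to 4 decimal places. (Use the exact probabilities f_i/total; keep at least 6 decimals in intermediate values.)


Per-symbol terms -p_i * log2(p_i) with p_i = f_i/26:
  p = 1/26 = 0.038462: log2(p) = -4.700440, -p*log2(p) = 0.180786
  p = 12/26 = 0.461538: log2(p) = -1.115477, -p*log2(p) = 0.514836
  p = 5/26 = 0.192308: log2(p) = -2.378512, -p*log2(p) = 0.457406
  p = 8/26 = 0.307692: log2(p) = -1.700440, -p*log2(p) = 0.523212
H = 0.180786 + 0.514836 + 0.457406 + 0.523212 = 1.676240

H = 1.6762 bits/symbol


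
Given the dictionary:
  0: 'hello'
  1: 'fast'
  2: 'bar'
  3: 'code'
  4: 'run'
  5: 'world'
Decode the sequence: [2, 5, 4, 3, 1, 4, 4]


Look up each index in the dictionary:
  2 -> 'bar'
  5 -> 'world'
  4 -> 'run'
  3 -> 'code'
  1 -> 'fast'
  4 -> 'run'
  4 -> 'run'

Decoded: "bar world run code fast run run"


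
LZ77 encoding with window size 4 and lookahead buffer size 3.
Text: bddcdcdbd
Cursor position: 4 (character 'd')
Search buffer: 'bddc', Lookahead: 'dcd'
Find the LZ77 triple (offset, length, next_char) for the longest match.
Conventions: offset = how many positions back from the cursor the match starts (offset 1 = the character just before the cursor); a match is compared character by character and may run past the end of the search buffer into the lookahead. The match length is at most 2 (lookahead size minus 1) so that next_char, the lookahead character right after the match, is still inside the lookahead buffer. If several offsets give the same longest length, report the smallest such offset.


Try each offset into the search buffer:
  offset=1 (pos 3, char 'c'): match length 0
  offset=2 (pos 2, char 'd'): match length 2
  offset=3 (pos 1, char 'd'): match length 1
  offset=4 (pos 0, char 'b'): match length 0
Longest match has length 2 at offset 2.
next_char = character at position 4 + 2 = 6 -> 'd'

Best match: offset=2, length=2 (matching 'dc' starting at position 2)
LZ77 triple: (2, 2, 'd')


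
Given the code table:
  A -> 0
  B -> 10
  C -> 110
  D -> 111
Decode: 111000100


Decoding:
111 -> D
0 -> A
0 -> A
0 -> A
10 -> B
0 -> A


Result: DAAABA


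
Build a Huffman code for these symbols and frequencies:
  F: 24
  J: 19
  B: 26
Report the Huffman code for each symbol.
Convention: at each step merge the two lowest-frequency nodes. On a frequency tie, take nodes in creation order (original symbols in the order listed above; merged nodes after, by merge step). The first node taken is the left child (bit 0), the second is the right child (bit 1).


Huffman tree construction:
Step 1: Merge J(19) + F(24) = 43
Step 2: Merge B(26) + (J+F)(43) = 69
Read each symbol's code off the tree from the root (left child = 0, right child = 1).

Codes:
  F: 11 (length 2)
  J: 10 (length 2)
  B: 0 (length 1)
Average code length: 112/69 = 1.6232 bits/symbol


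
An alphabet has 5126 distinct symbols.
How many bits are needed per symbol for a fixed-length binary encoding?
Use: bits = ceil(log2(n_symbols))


log2(5126) = 12.3236
Bracket: 2^12 = 4096 < 5126 <= 2^13 = 8192
So ceil(log2(5126)) = 13

bits = ceil(log2(5126)) = ceil(12.3236) = 13 bits


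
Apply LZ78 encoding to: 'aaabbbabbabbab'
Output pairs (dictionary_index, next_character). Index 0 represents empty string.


LZ78 encoding steps:
Dictionary: {0: ''}
Step 1: w='' (idx 0), next='a' -> output (0, 'a'), add 'a' as idx 1
Step 2: w='a' (idx 1), next='a' -> output (1, 'a'), add 'aa' as idx 2
Step 3: w='' (idx 0), next='b' -> output (0, 'b'), add 'b' as idx 3
Step 4: w='b' (idx 3), next='b' -> output (3, 'b'), add 'bb' as idx 4
Step 5: w='a' (idx 1), next='b' -> output (1, 'b'), add 'ab' as idx 5
Step 6: w='b' (idx 3), next='a' -> output (3, 'a'), add 'ba' as idx 6
Step 7: w='bb' (idx 4), next='a' -> output (4, 'a'), add 'bba' as idx 7
Step 8: w='b' (idx 3), end of input -> output (3, '')


Encoded: [(0, 'a'), (1, 'a'), (0, 'b'), (3, 'b'), (1, 'b'), (3, 'a'), (4, 'a'), (3, '')]


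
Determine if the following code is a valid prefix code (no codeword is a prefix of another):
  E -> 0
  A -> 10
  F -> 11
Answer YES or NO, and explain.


Checking each pair (does one codeword prefix another?):
  E='0' vs A='10': no prefix
  E='0' vs F='11': no prefix
  A='10' vs E='0': no prefix
  A='10' vs F='11': no prefix
  F='11' vs E='0': no prefix
  F='11' vs A='10': no prefix
No violation found over all pairs.

YES -- this is a valid prefix code. No codeword is a prefix of any other codeword.


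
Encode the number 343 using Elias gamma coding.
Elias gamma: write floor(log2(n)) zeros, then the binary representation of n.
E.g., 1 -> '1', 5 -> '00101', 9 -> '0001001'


num_bits = floor(log2(343)) + 1 = 9
leading_zeros = num_bits - 1 = 8
binary(343) = 101010111

Elias gamma(343) = '00000000' + '101010111' = 00000000101010111 (17 bits)


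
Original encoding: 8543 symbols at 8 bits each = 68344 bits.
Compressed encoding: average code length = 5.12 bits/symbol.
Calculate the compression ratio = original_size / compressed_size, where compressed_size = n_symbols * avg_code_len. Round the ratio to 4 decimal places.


original_size = n_symbols * orig_bits = 8543 * 8 = 68344 bits
compressed_size = n_symbols * avg_code_len = 8543 * 5.12 = 43740.16 bits
ratio = original_size / compressed_size = 68344 / 43740.16 = 1.5625

Compression ratio = 1.5625


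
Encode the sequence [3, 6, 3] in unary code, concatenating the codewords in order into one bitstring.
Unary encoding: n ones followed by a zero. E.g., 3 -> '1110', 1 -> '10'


Encode each number as n ones followed by a terminating 0:
  3 -> 1110 (4 bits)
  6 -> 1111110 (7 bits)
  3 -> 1110 (4 bits)
Total length = 4 + 7 + 4 = 15 bits.

Unary([3, 6, 3]) = 111011111101110 (15 bits)


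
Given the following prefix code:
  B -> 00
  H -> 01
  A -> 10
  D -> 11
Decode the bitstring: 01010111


Decoding step by step:
Bits 01 -> H
Bits 01 -> H
Bits 01 -> H
Bits 11 -> D


Decoded message: HHHD


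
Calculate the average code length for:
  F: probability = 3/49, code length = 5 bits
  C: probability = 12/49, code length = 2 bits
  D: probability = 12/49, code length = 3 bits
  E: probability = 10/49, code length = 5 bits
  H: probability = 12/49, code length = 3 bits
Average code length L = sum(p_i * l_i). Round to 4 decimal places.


Weighted contributions p_i * l_i:
  F: (3/49) * 5 = 15/49
  C: (12/49) * 2 = 24/49
  D: (12/49) * 3 = 36/49
  E: (10/49) * 5 = 50/49
  H: (12/49) * 3 = 36/49
Sum = (15 + 24 + 36 + 50 + 36)/49 = 161/49

L = 161/49 = 3.2857 bits/symbol


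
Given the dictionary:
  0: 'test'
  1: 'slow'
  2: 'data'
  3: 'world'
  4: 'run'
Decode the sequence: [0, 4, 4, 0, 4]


Look up each index in the dictionary:
  0 -> 'test'
  4 -> 'run'
  4 -> 'run'
  0 -> 'test'
  4 -> 'run'

Decoded: "test run run test run"


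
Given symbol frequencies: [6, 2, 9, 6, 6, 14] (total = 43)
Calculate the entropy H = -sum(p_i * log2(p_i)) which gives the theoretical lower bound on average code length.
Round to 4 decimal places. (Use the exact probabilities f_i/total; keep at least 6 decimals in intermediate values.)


Per-symbol terms -p_i * log2(p_i) with p_i = f_i/43:
  p = 6/43 = 0.139535: log2(p) = -2.841302, -p*log2(p) = 0.396461
  p = 2/43 = 0.046512: log2(p) = -4.426265, -p*log2(p) = 0.205873
  p = 9/43 = 0.209302: log2(p) = -2.256340, -p*log2(p) = 0.472257
  p = 6/43 = 0.139535: log2(p) = -2.841302, -p*log2(p) = 0.396461
  p = 6/43 = 0.139535: log2(p) = -2.841302, -p*log2(p) = 0.396461
  p = 14/43 = 0.325581: log2(p) = -1.618910, -p*log2(p) = 0.527087
H = 0.396461 + 0.205873 + 0.472257 + 0.396461 + 0.396461 + 0.527087 = 2.394600

H = 2.3946 bits/symbol


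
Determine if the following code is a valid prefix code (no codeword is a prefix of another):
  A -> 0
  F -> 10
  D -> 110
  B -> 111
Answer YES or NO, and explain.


Checking each pair (does one codeword prefix another?):
  A='0' vs F='10': no prefix
  A='0' vs D='110': no prefix
  A='0' vs B='111': no prefix
  F='10' vs A='0': no prefix
  F='10' vs D='110': no prefix
  F='10' vs B='111': no prefix
  D='110' vs A='0': no prefix
  D='110' vs F='10': no prefix
  D='110' vs B='111': no prefix
  B='111' vs A='0': no prefix
  B='111' vs F='10': no prefix
  B='111' vs D='110': no prefix
No violation found over all pairs.

YES -- this is a valid prefix code. No codeword is a prefix of any other codeword.


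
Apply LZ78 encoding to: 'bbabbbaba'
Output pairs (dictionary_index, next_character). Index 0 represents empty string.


LZ78 encoding steps:
Dictionary: {0: ''}
Step 1: w='' (idx 0), next='b' -> output (0, 'b'), add 'b' as idx 1
Step 2: w='b' (idx 1), next='a' -> output (1, 'a'), add 'ba' as idx 2
Step 3: w='b' (idx 1), next='b' -> output (1, 'b'), add 'bb' as idx 3
Step 4: w='ba' (idx 2), next='b' -> output (2, 'b'), add 'bab' as idx 4
Step 5: w='' (idx 0), next='a' -> output (0, 'a'), add 'a' as idx 5


Encoded: [(0, 'b'), (1, 'a'), (1, 'b'), (2, 'b'), (0, 'a')]


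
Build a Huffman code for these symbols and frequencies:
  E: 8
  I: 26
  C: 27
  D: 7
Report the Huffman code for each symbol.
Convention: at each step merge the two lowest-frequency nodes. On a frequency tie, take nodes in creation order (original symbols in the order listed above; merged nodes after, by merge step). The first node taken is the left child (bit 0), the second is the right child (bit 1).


Huffman tree construction:
Step 1: Merge D(7) + E(8) = 15
Step 2: Merge (D+E)(15) + I(26) = 41
Step 3: Merge C(27) + ((D+E)+I)(41) = 68
Read each symbol's code off the tree from the root (left child = 0, right child = 1).

Codes:
  E: 101 (length 3)
  I: 11 (length 2)
  C: 0 (length 1)
  D: 100 (length 3)
Average code length: 124/68 = 1.8235 bits/symbol


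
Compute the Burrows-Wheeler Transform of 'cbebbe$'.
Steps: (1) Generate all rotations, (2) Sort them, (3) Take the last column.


Rotations (sorted):
  0: $cbebbe -> last char: e
  1: bbe$cbe -> last char: e
  2: be$cbeb -> last char: b
  3: bebbe$c -> last char: c
  4: cbebbe$ -> last char: $
  5: e$cbebb -> last char: b
  6: ebbe$cb -> last char: b


BWT = eebc$bb


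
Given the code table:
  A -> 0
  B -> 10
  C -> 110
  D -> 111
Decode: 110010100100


Decoding:
110 -> C
0 -> A
10 -> B
10 -> B
0 -> A
10 -> B
0 -> A


Result: CABBABA


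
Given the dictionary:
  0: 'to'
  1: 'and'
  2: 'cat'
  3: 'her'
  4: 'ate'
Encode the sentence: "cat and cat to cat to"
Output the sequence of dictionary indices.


Look up each word in the dictionary:
  'cat' -> 2
  'and' -> 1
  'cat' -> 2
  'to' -> 0
  'cat' -> 2
  'to' -> 0

Encoded: [2, 1, 2, 0, 2, 0]


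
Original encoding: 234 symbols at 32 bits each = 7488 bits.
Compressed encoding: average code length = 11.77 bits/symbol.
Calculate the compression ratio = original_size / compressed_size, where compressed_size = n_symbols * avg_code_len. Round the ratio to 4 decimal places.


original_size = n_symbols * orig_bits = 234 * 32 = 7488 bits
compressed_size = n_symbols * avg_code_len = 234 * 11.77 = 2754.18 bits
ratio = original_size / compressed_size = 7488 / 2754.18 = 2.7188

Compression ratio = 2.7188


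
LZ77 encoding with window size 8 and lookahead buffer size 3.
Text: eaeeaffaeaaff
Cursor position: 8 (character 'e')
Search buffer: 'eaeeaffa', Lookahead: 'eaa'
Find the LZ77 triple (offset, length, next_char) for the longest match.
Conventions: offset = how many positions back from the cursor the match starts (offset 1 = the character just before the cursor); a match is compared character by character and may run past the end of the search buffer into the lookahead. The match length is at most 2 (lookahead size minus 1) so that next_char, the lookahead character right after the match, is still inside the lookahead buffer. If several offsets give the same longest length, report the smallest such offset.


Try each offset into the search buffer:
  offset=1 (pos 7, char 'a'): match length 0
  offset=2 (pos 6, char 'f'): match length 0
  offset=3 (pos 5, char 'f'): match length 0
  offset=4 (pos 4, char 'a'): match length 0
  offset=5 (pos 3, char 'e'): match length 2
  offset=6 (pos 2, char 'e'): match length 1
  offset=7 (pos 1, char 'a'): match length 0
  offset=8 (pos 0, char 'e'): match length 2
Longest match has length 2, found at offsets 5, 8; take the smallest, offset 5.
next_char = character at position 8 + 2 = 10 -> 'a'

Best match: offset=5, length=2 (matching 'ea' starting at position 3)
LZ77 triple: (5, 2, 'a')


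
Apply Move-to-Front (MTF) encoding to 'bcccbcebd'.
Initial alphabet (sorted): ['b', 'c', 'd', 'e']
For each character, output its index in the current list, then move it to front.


MTF encoding:
'b': index 0 in ['b', 'c', 'd', 'e'] -> ['b', 'c', 'd', 'e']
'c': index 1 in ['b', 'c', 'd', 'e'] -> ['c', 'b', 'd', 'e']
'c': index 0 in ['c', 'b', 'd', 'e'] -> ['c', 'b', 'd', 'e']
'c': index 0 in ['c', 'b', 'd', 'e'] -> ['c', 'b', 'd', 'e']
'b': index 1 in ['c', 'b', 'd', 'e'] -> ['b', 'c', 'd', 'e']
'c': index 1 in ['b', 'c', 'd', 'e'] -> ['c', 'b', 'd', 'e']
'e': index 3 in ['c', 'b', 'd', 'e'] -> ['e', 'c', 'b', 'd']
'b': index 2 in ['e', 'c', 'b', 'd'] -> ['b', 'e', 'c', 'd']
'd': index 3 in ['b', 'e', 'c', 'd'] -> ['d', 'b', 'e', 'c']


Output: [0, 1, 0, 0, 1, 1, 3, 2, 3]


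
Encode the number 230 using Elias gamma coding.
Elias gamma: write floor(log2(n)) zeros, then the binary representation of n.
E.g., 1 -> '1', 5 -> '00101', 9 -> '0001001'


num_bits = floor(log2(230)) + 1 = 8
leading_zeros = num_bits - 1 = 7
binary(230) = 11100110

Elias gamma(230) = '0000000' + '11100110' = 000000011100110 (15 bits)


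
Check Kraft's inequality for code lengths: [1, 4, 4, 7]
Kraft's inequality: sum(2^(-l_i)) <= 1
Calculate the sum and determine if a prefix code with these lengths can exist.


Sum = 2^(-1) + 2^(-4) + 2^(-4) + 2^(-7)
    = 0.5 + 0.0625 + 0.0625 + 0.0078125
    = 81/128 = 0.6328125
Since 0.6328125 <= 1, Kraft's inequality IS satisfied.
A prefix code with these lengths CAN exist.

Kraft sum = 0.6328125. Satisfied.


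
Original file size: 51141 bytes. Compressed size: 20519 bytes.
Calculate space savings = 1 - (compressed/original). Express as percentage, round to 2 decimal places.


ratio = compressed/original = 20519/51141 = 0.401224
savings = 1 - ratio = 1 - 0.401224 = 0.598776
as a percentage: 0.598776 * 100 = 59.88%

Space savings = 1 - 20519/51141 = 59.88%


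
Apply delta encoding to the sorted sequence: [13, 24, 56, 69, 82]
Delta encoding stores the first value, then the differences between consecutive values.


First value: 13
Deltas:
  24 - 13 = 11
  56 - 24 = 32
  69 - 56 = 13
  82 - 69 = 13


Delta encoded: [13, 11, 32, 13, 13]


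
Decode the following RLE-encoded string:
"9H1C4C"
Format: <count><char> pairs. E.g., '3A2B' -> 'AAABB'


Expanding each <count><char> pair:
  9H -> 'HHHHHHHHH'
  1C -> 'C'
  4C -> 'CCCC'

Decoded = HHHHHHHHHCCCCC


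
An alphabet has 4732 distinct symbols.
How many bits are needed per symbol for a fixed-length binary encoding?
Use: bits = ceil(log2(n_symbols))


log2(4732) = 12.2082
Bracket: 2^12 = 4096 < 4732 <= 2^13 = 8192
So ceil(log2(4732)) = 13

bits = ceil(log2(4732)) = ceil(12.2082) = 13 bits


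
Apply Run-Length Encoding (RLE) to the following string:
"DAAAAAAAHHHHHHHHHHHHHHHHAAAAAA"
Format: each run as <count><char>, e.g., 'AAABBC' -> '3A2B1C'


Scanning runs left to right:
  i=0: run of 'D' x 1 -> '1D'
  i=1: run of 'A' x 7 -> '7A'
  i=8: run of 'H' x 16 -> '16H'
  i=24: run of 'A' x 6 -> '6A'

RLE = 1D7A16H6A


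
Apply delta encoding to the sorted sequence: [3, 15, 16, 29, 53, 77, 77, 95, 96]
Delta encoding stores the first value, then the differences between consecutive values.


First value: 3
Deltas:
  15 - 3 = 12
  16 - 15 = 1
  29 - 16 = 13
  53 - 29 = 24
  77 - 53 = 24
  77 - 77 = 0
  95 - 77 = 18
  96 - 95 = 1


Delta encoded: [3, 12, 1, 13, 24, 24, 0, 18, 1]


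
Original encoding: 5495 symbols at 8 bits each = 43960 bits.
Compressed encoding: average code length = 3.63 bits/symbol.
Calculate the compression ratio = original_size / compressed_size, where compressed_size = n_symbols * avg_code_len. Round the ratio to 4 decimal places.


original_size = n_symbols * orig_bits = 5495 * 8 = 43960 bits
compressed_size = n_symbols * avg_code_len = 5495 * 3.63 = 19946.85 bits
ratio = original_size / compressed_size = 43960 / 19946.85 = 2.2039

Compression ratio = 2.2039


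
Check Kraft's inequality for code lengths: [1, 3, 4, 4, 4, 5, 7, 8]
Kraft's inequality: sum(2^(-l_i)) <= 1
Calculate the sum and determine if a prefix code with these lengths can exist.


Sum = 2^(-1) + 2^(-3) + 2^(-4) + 2^(-4) + 2^(-4) + 2^(-5) + 2^(-7) + 2^(-8)
    = 0.5 + 0.125 + 0.0625 + 0.0625 + 0.0625 + 0.03125 + 0.0078125 + 0.00390625
    = 219/256 = 0.85546875
Since 0.85546875 <= 1, Kraft's inequality IS satisfied.
A prefix code with these lengths CAN exist.

Kraft sum = 0.85546875. Satisfied.


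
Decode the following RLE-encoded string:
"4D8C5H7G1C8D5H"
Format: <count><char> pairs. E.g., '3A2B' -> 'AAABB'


Expanding each <count><char> pair:
  4D -> 'DDDD'
  8C -> 'CCCCCCCC'
  5H -> 'HHHHH'
  7G -> 'GGGGGGG'
  1C -> 'C'
  8D -> 'DDDDDDDD'
  5H -> 'HHHHH'

Decoded = DDDDCCCCCCCCHHHHHGGGGGGGCDDDDDDDDHHHHH


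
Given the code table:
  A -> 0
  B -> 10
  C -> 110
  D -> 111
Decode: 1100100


Decoding:
110 -> C
0 -> A
10 -> B
0 -> A


Result: CABA


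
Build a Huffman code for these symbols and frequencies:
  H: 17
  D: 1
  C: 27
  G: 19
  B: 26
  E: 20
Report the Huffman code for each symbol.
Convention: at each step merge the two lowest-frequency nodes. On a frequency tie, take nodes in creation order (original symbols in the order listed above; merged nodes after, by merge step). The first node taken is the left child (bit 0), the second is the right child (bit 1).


Huffman tree construction:
Step 1: Merge D(1) + H(17) = 18
Step 2: Merge (D+H)(18) + G(19) = 37
Step 3: Merge E(20) + B(26) = 46
Step 4: Merge C(27) + ((D+H)+G)(37) = 64
Step 5: Merge (E+B)(46) + (C+((D+H)+G))(64) = 110
Read each symbol's code off the tree from the root (left child = 0, right child = 1).

Codes:
  H: 1101 (length 4)
  D: 1100 (length 4)
  C: 10 (length 2)
  G: 111 (length 3)
  B: 01 (length 2)
  E: 00 (length 2)
Average code length: 275/110 = 2.5000 bits/symbol


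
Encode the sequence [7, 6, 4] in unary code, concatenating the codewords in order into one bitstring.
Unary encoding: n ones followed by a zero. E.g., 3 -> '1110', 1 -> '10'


Encode each number as n ones followed by a terminating 0:
  7 -> 11111110 (8 bits)
  6 -> 1111110 (7 bits)
  4 -> 11110 (5 bits)
Total length = 8 + 7 + 5 = 20 bits.

Unary([7, 6, 4]) = 11111110111111011110 (20 bits)


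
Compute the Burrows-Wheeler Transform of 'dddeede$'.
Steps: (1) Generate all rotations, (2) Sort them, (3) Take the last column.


Rotations (sorted):
  0: $dddeede -> last char: e
  1: dddeede$ -> last char: $
  2: ddeede$d -> last char: d
  3: de$dddee -> last char: e
  4: deede$dd -> last char: d
  5: e$dddeed -> last char: d
  6: ede$ddde -> last char: e
  7: eede$ddd -> last char: d


BWT = e$dedded


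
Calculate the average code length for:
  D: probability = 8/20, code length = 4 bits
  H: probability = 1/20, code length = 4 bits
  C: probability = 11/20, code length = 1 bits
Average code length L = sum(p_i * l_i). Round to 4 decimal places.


Weighted contributions p_i * l_i:
  D: (8/20) * 4 = 32/20
  H: (1/20) * 4 = 4/20
  C: (11/20) * 1 = 11/20
Sum = (32 + 4 + 11)/20 = 47/20

L = 47/20 = 2.3500 bits/symbol


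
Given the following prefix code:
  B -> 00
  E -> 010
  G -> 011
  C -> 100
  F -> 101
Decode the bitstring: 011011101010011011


Decoding step by step:
Bits 011 -> G
Bits 011 -> G
Bits 101 -> F
Bits 010 -> E
Bits 011 -> G
Bits 011 -> G


Decoded message: GGFEGG


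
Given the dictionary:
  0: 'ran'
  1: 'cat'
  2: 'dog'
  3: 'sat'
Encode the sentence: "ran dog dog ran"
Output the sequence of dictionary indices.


Look up each word in the dictionary:
  'ran' -> 0
  'dog' -> 2
  'dog' -> 2
  'ran' -> 0

Encoded: [0, 2, 2, 0]
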